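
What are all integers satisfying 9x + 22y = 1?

Step 1: Compute gcd(9, 22) = 1.
Since 1 divides 1, solutions exist.

Step 2: Find a particular solution using extended Euclidean algorithm.
We get x₀ = 5, y₀ = -2.
Check: 9*5 + 22*-2 = 1 = 1 ✓

Step 3: Write the general solution.
x = 5 + (22/1)t = 5 + 22t
y = -2 - (9/1)t = -2 - 9t
for any integer t.

x = 5 + 22t, y = -2 - 9t for integer t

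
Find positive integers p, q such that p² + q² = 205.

Search for p with 205 - p² a perfect square.
p = 3: 205 - 3² = 205 - 9 = 196 = 14² ✓
So p = 3, q = 14.

p = 3, q = 14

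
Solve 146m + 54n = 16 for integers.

Step 1: Check solvability.
gcd(146, 54) = 2
Since 2 divides 16, solutions exist.

Step 2: Apply extended Euclidean algorithm to find gcd.
We find integers such that 146*x0 + 54*y0 = 2

Step 3: Scale the particular solution.
Multiply by 16/2 = 8:
m = 80, n = -216

Step 4: Verify.
146*(80) + 54*(-216) = 16 = 16 ✓

m = 80, n = -216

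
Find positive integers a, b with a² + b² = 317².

We need a² + b² = 317² = 100489.
Trying: 75² + 308² = 5625 + 94864 = 100489 ✓

(75, 308, 317)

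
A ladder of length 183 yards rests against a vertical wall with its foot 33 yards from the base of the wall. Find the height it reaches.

The ladder, wall, and ground form a right triangle with hypotenuse 183 and one leg 33.
By the Pythagorean theorem: h² = 183² - 33² = 33489 - 1089 = 32400
h = √32400 = 180 yards

180 yards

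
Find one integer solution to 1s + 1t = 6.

Step 1: Check solvability.
gcd(1, 1) = 1
Since 1 divides 6, solutions exist.

Step 2: Apply extended Euclidean algorithm to find gcd.
We find integers such that 1*x0 + 1*y0 = 1

Step 3: Scale the particular solution.
Multiply by 6/1 = 6:
s = 0, t = 6

Step 4: Verify.
1*(0) + 1*(6) = 6 = 6 ✓

s = 0, t = 6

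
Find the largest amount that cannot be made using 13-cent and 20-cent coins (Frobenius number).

For two coprime denominations a and b, the Frobenius number (largest value not representable as a non-negative combination) is ab - a - b.
Here gcd(13, 20) = 1, so they are coprime.
F(13, 20) = 13·20 - 13 - 20 = 260 - 33 = 227

227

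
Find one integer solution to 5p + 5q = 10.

Step 1: Check solvability.
gcd(5, 5) = 5
Since 5 divides 10, solutions exist.

Step 2: Apply extended Euclidean algorithm to find gcd.
We find integers such that 5*x0 + 5*y0 = 5

Step 3: Scale the particular solution.
Multiply by 10/5 = 2:
p = 0, q = 2

Step 4: Verify.
5*(0) + 5*(2) = 10 = 10 ✓

p = 0, q = 2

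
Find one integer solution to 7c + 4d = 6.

Step 1: Check solvability.
gcd(7, 4) = 1
Since 1 divides 6, solutions exist.

Step 2: Apply extended Euclidean algorithm to find gcd.
We find integers such that 7*x0 + 4*y0 = 1

Step 3: Scale the particular solution.
Multiply by 6/1 = 6:
c = -6, d = 12

Step 4: Verify.
7*(-6) + 4*(12) = 6 = 6 ✓

c = -6, d = 12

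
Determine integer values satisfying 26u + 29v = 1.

Step 1: Check solvability.
gcd(26, 29) = 1
Since 1 divides 1, solutions exist.

Step 2: Apply extended Euclidean algorithm to find gcd.
We find integers such that 26*x0 + 29*y0 = 1

Step 3: Scale the particular solution.
Multiply by 1/1 = 1:
u = -10, v = 9

Step 4: Verify.
26*(-10) + 29*(9) = 1 = 1 ✓

u = -10, v = 9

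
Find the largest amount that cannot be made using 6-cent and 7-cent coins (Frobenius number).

For two coprime denominations a and b, the Frobenius number (largest value not representable as a non-negative combination) is ab - a - b.
Here gcd(6, 7) = 1, so they are coprime.
F(6, 7) = 6·7 - 6 - 7 = 42 - 13 = 29

29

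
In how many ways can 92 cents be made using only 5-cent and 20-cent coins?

We need non-negative integers (x, y) with 5x + 20y = 92.
For each x from 0 to 18, check if (92 - 5x) is a non-negative multiple of 20.
Solutions (x, y): none
Count: 0

0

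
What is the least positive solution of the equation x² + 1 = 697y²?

We need x² = 697y² - 1. Try successive y:
y = 1: x² = 697·1² - 1 = 696, not a perfect square
y = 2: x² = 697·2² - 1 = 2787, not a perfect square
y = 3: x² = 697·3² - 1 = 6272, not a perfect square
...
y = 5: x² = 697·5² - 1 = 17424 = 132² ✓
Check: 132² - 697·5² = 17424 - 17425 = -1 ✓

x = 132, y = 5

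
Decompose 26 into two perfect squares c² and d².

We need to find integers c, d > 0 such that c² + d² = 26.
Trying c = 1: d² = 26 - 1² = 26 - 1 = 25
d = 5
Check: 1² + 5² = 1 + 25 = 26 ✓

26 = 1² + 5²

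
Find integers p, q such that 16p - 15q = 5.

Step 1: Check solvability.
gcd(16, 15) = 1
Since 1 divides 5, solutions exist.

Step 2: Apply extended Euclidean algorithm to find gcd.
We find integers such that 16*x0 + 15*y0 = 1

Step 3: Scale the particular solution.
Multiply by 5/1 = 5:
p = 5, q = 5

Step 4: Verify.
16*(5) - 15*(5) = 5 = 5 ✓

p = 5, q = 5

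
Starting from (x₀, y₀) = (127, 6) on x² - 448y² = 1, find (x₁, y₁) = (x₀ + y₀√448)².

Solutions to x² - Dy² = 1 are generated by powers of (x₀ + y₀√D).
The next solution satisfies x₁ + y₁√448 = (x₀ + y₀√448)², giving:
x₁ = x₀² + 448y₀² = 127² + 448·6² = 16129 + 16128 = 32257
y₁ = 2x₀y₀ = 2·127·6 = 1524

Verify: 32257² - 448·1524² = 1040514049 - 1040514048 = 1 ✓

x = 32257, y = 1524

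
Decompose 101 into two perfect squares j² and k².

We need to find integers j, k > 0 such that j² + k² = 101.
Trying j = 1: k² = 101 - 1² = 101 - 1 = 100
k = 10
Check: 1² + 10² = 1 + 100 = 101 ✓

101 = 1² + 10²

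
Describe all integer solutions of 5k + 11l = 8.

Step 1: Compute gcd(5, 11) = 1.
Since 1 divides 8, solutions exist.

Step 2: Find a particular solution using extended Euclidean algorithm.
We get k₀ = -16, l₀ = 8.
Check: 5*-16 + 11*8 = 8 = 8 ✓

Step 3: Write the general solution.
k = -16 + (11/1)t = -16 + 11t
l = 8 - (5/1)t = 8 - 5t
for any integer t.

k = -16 + 11t, l = 8 - 5t for integer t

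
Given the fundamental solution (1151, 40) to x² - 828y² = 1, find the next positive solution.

Solutions to x² - Dy² = 1 are generated by powers of (x₀ + y₀√D).
The next solution satisfies x₁ + y₁√828 = (x₀ + y₀√828)², giving:
x₁ = x₀² + 828y₀² = 1151² + 828·40² = 1324801 + 1324800 = 2649601
y₁ = 2x₀y₀ = 2·1151·40 = 92080

Verify: 2649601² - 828·92080² = 7020385459201 - 7020385459200 = 1 ✓

x = 2649601, y = 92080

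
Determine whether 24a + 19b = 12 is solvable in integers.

Step 1: Compute gcd(24, 19).
gcd(24, 19) = 1

Step 2: Check divisibility.
Does 1 divide 12? 12 = 1 x 12, so yes.

By the theorem on linear Diophantine equations, 24a + 19b = 12 has integer solutions if and only if gcd(24, 19) divides 12. Since 1 | 12, solutions exist.

Yes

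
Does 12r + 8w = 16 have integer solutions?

Step 1: Compute gcd(12, 8).
gcd(12, 8) = 4

Step 2: Check divisibility.
Does 4 divide 16? 16 = 4 x 4, so yes.

By the theorem on linear Diophantine equations, 12r + 8w = 16 has integer solutions if and only if gcd(12, 8) divides 16. Since 4 | 16, solutions exist.

Yes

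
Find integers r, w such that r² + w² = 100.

We need to find integers r, w > 0 such that r² + w² = 100.
Trying r = 6: w² = 100 - 6² = 100 - 36 = 64
w = 8
Check: 6² + 8² = 36 + 64 = 100 ✓

100 = 6² + 8²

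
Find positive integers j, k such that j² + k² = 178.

Search for j with 178 - j² a perfect square.
j = 3: 178 - 3² = 178 - 9 = 169 = 13² ✓
So j = 3, k = 13.

j = 3, k = 13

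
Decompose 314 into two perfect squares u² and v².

We need to find integers u, v > 0 such that u² + v² = 314.
Trying u = 5: v² = 314 - 5² = 314 - 25 = 289
v = 17
Check: 5² + 17² = 25 + 289 = 314 ✓

314 = 5² + 17²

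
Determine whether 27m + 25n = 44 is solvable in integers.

Step 1: Compute gcd(27, 25).
gcd(27, 25) = 1

Step 2: Check divisibility.
Does 1 divide 44? 44 = 1 x 44, so yes.

By the theorem on linear Diophantine equations, 27m + 25n = 44 has integer solutions if and only if gcd(27, 25) divides 44. Since 1 | 44, solutions exist.

Yes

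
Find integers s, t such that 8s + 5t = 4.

Step 1: Check solvability.
gcd(8, 5) = 1
Since 1 divides 4, solutions exist.

Step 2: Apply extended Euclidean algorithm to find gcd.
We find integers such that 8*x0 + 5*y0 = 1

Step 3: Scale the particular solution.
Multiply by 4/1 = 4:
s = 8, t = -12

Step 4: Verify.
8*(8) + 5*(-12) = 4 = 4 ✓

s = 8, t = -12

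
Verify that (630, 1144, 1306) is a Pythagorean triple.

Compute a² + b² = 630² + 1144² = 396900 + 1308736 = 1705636
Compute c² = 1306² = 1705636
Since 1705636 = 1705636, confirmed.

Yes, it is a Pythagorean triple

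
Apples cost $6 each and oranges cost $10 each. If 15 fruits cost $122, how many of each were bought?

Let a = apples, o = oranges.
a + o = 15
6a + 10o = 122
Substitute o = 15 - a:
6a + 10(15 - a) = 122
(6 - 10)a = 122 - 150
-4a = -28
a = 7, o = 15 - 7 = 8

Apples: 7, Oranges: 8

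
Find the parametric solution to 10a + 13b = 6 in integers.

Step 1: Compute gcd(10, 13) = 1.
Since 1 divides 6, solutions exist.

Step 2: Find a particular solution using extended Euclidean algorithm.
We get a₀ = 24, b₀ = -18.
Check: 10*24 + 13*-18 = 6 = 6 ✓

Step 3: Write the general solution.
a = 24 + (13/1)t = 24 + 13t
b = -18 - (10/1)t = -18 - 10t
for any integer t.

a = 24 + 13t, b = -18 - 10t for integer t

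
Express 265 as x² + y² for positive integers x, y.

We need to find integers x, y > 0 such that x² + y² = 265.
Trying x = 3: y² = 265 - 3² = 265 - 9 = 256
y = 16
Check: 3² + 16² = 9 + 256 = 265 ✓

265 = 3² + 16²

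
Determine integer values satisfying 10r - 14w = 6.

Step 1: Check solvability.
gcd(10, 14) = 2
Since 2 divides 6, solutions exist.

Step 2: Apply extended Euclidean algorithm to find gcd.
We find integers such that 10*x0 + 14*y0 = 2

Step 3: Scale the particular solution.
Multiply by 6/2 = 3:
r = 9, w = 6

Step 4: Verify.
10*(9) - 14*(6) = 6 = 6 ✓

r = 9, w = 6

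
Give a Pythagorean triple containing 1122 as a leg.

We need the other leg and hypotenuse such that 1122² + x² = c².
Take x = 504, c = 1230: 1122² + 504² = 1258884 + 254016 = 1512900 = 1230² ✓
Triple: (1122, 504, 1230)

(1122, 504, 1230)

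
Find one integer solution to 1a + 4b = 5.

Step 1: Check solvability.
gcd(1, 4) = 1
Since 1 divides 5, solutions exist.

Step 2: Apply extended Euclidean algorithm to find gcd.
We find integers such that 1*x0 + 4*y0 = 1

Step 3: Scale the particular solution.
Multiply by 5/1 = 5:
a = 5, b = 0

Step 4: Verify.
1*(5) + 4*(0) = 5 = 5 ✓

a = 5, b = 0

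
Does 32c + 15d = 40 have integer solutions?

Step 1: Compute gcd(32, 15).
gcd(32, 15) = 1

Step 2: Check divisibility.
Does 1 divide 40? 40 = 1 x 40, so yes.

By the theorem on linear Diophantine equations, 32c + 15d = 40 has integer solutions if and only if gcd(32, 15) divides 40. Since 1 | 40, solutions exist.

Yes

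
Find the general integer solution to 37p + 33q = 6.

Step 1: Compute gcd(37, 33) = 1.
Since 1 divides 6, solutions exist.

Step 2: Find a particular solution using extended Euclidean algorithm.
We get p₀ = -48, q₀ = 54.
Check: 37*-48 + 33*54 = 6 = 6 ✓

Step 3: Write the general solution.
p = -48 + (33/1)t = -48 + 33t
q = 54 - (37/1)t = 54 - 37t
for any integer t.

p = -48 + 33t, q = 54 - 37t for integer t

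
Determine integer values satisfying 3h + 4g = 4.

Step 1: Check solvability.
gcd(3, 4) = 1
Since 1 divides 4, solutions exist.

Step 2: Apply extended Euclidean algorithm to find gcd.
We find integers such that 3*x0 + 4*y0 = 1

Step 3: Scale the particular solution.
Multiply by 4/1 = 4:
h = -4, g = 4

Step 4: Verify.
3*(-4) + 4*(4) = 4 = 4 ✓

h = -4, g = 4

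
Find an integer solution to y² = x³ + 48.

Try small integer x values and check whether x³ + 48 is a perfect square.
x = 1: x³ + 48 = 1³ + 48 = 1 + 48 = 49
Is 49 a perfect square? 7² = 49 ✓
So (x, y) = (1, 7) is a solution.

x = 1, y = 7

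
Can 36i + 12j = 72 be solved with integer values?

Step 1: Compute gcd(36, 12).
gcd(36, 12) = 12

Step 2: Check divisibility.
Does 12 divide 72? 72 = 12 x 6, so yes.

By the theorem on linear Diophantine equations, 36i + 12j = 72 has integer solutions if and only if gcd(36, 12) divides 72. Since 12 | 72, solutions exist.

Yes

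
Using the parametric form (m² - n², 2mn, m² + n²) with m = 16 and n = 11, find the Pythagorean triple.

a = m² - n² = 16² - 11² = 256 - 121 = 135
b = 2mn = 2·16·11 = 352
c = m² + n² = 256 + 121 = 377
Verify: 135² + 352² = 18225 + 123904 = 142129 = 377² ✓

(135, 352, 377)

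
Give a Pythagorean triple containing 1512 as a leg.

We need the other leg and hypotenuse such that 1512² + x² = c².
Take x = 2720, c = 3112: 1512² + 2720² = 2286144 + 7398400 = 9684544 = 3112² ✓
Triple: (1512, 2720, 3112)

(1512, 2720, 3112)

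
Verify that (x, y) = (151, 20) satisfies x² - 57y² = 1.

Compute x² = 151² = 22801
Compute 57y² = 57·20² = 57·400 = 22800
x² - 57y² = 22801 - 22800 = 1
Since this equals 1, (151, 20) is a solution.

Yes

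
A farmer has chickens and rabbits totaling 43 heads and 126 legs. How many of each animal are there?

Let c = chickens, r = rabbits.
Heads: c + r = 43
Legs: 2c + 4r = 126
From the first equation, c = 43 - r. Substitute:
2(43 - r) + 4r = 126
86 + 2r = 126
r = (126 - 86)/2 = 20
c = 43 - 20 = 23

Chickens: 23, Rabbits: 20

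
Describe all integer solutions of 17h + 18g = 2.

Step 1: Compute gcd(17, 18) = 1.
Since 1 divides 2, solutions exist.

Step 2: Find a particular solution using extended Euclidean algorithm.
We get h₀ = -2, g₀ = 2.
Check: 17*-2 + 18*2 = 2 = 2 ✓

Step 3: Write the general solution.
h = -2 + (18/1)t = -2 + 18t
g = 2 - (17/1)t = 2 - 17t
for any integer t.

h = -2 + 18t, g = 2 - 17t for integer t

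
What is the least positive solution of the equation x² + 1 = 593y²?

We need x² = 593y² - 1. Try successive y:
y = 1: x² = 593·1² - 1 = 592, not a perfect square
y = 2: x² = 593·2² - 1 = 2371, not a perfect square
y = 3: x² = 593·3² - 1 = 5336, not a perfect square
...
y = 24665: x² = 593·24665² - 1 = 360758799424 = 600632² ✓
Check: 600632² - 593·24665² = 360758799424 - 360758799425 = -1 ✓

x = 600632, y = 24665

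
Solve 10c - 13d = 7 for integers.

Step 1: Check solvability.
gcd(10, 13) = 1
Since 1 divides 7, solutions exist.

Step 2: Apply extended Euclidean algorithm to find gcd.
We find integers such that 10*x0 + 13*y0 = 1

Step 3: Scale the particular solution.
Multiply by 7/1 = 7:
c = 28, d = 21

Step 4: Verify.
10*(28) - 13*(21) = 7 = 7 ✓

c = 28, d = 21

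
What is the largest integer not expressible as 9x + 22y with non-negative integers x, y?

For two coprime denominations a and b, the Frobenius number (largest value not representable as a non-negative combination) is ab - a - b.
Here gcd(9, 22) = 1, so they are coprime.
F(9, 22) = 9·22 - 9 - 22 = 198 - 31 = 167

167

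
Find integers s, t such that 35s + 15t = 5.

Step 1: Check solvability.
gcd(35, 15) = 5
Since 5 divides 5, solutions exist.

Step 2: Apply extended Euclidean algorithm to find gcd.
We find integers such that 35*x0 + 15*y0 = 5

Step 3: Scale the particular solution.
Multiply by 5/5 = 1:
s = 1, t = -2

Step 4: Verify.
35*(1) + 15*(-2) = 5 = 5 ✓

s = 1, t = -2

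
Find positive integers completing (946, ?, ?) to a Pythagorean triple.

We need the other leg and hypotenuse such that 946² + x² = c².
Take x = 1728, c = 1970: 946² + 1728² = 894916 + 2985984 = 3880900 = 1970² ✓
Triple: (946, 1728, 1970)

(946, 1728, 1970)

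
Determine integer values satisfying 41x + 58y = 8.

Step 1: Check solvability.
gcd(41, 58) = 1
Since 1 divides 8, solutions exist.

Step 2: Apply extended Euclidean algorithm to find gcd.
We find integers such that 41*x0 + 58*y0 = 1

Step 3: Scale the particular solution.
Multiply by 8/1 = 8:
x = 136, y = -96

Step 4: Verify.
41*(136) + 58*(-96) = 8 = 8 ✓

x = 136, y = -96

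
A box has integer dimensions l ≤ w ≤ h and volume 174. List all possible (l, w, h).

Iterate l from 1 to ⌊174^(1/3)⌋. For each l dividing 174, iterate w ≥ l with w dividing 174/l, and set h = 174/(l·w).
Triples found (5): (1×1×174), (1×2×87), (1×3×58), (1×6×29), (2×3×29)

(1×1×174), (1×2×87), (1×3×58), (1×6×29), (2×3×29)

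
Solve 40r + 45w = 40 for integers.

Step 1: Check solvability.
gcd(40, 45) = 5
Since 5 divides 40, solutions exist.

Step 2: Apply extended Euclidean algorithm to find gcd.
We find integers such that 40*x0 + 45*y0 = 5

Step 3: Scale the particular solution.
Multiply by 40/5 = 8:
r = -8, w = 8

Step 4: Verify.
40*(-8) + 45*(8) = 40 = 40 ✓

r = -8, w = 8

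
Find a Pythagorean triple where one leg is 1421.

We need the other leg and hypotenuse such that 1421² + x² = c².
Take x = 2772, c = 3115: 1421² + 2772² = 2019241 + 7683984 = 9703225 = 3115² ✓
Triple: (1421, 2772, 3115)

(1421, 2772, 3115)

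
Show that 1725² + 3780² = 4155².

Compute a² + b² = 1725² + 3780² = 2975625 + 14288400 = 17264025
Compute c² = 4155² = 17264025
Since 17264025 = 17264025, confirmed.

Yes, it is a Pythagorean triple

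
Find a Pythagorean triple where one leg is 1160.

We need the other leg and hypotenuse such that 1160² + x² = c².
Take x = 441, c = 1241: 1160² + 441² = 1345600 + 194481 = 1540081 = 1241² ✓
Triple: (441, 1160, 1241)

(441, 1160, 1241)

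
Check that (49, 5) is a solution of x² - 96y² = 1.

Compute x² = 49² = 2401
Compute 96y² = 96·5² = 96·25 = 2400
x² - 96y² = 2401 - 2400 = 1
Since this equals 1, (49, 5) is a solution.

Yes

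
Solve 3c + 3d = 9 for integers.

Step 1: Check solvability.
gcd(3, 3) = 3
Since 3 divides 9, solutions exist.

Step 2: Apply extended Euclidean algorithm to find gcd.
We find integers such that 3*x0 + 3*y0 = 3

Step 3: Scale the particular solution.
Multiply by 9/3 = 3:
c = 0, d = 3

Step 4: Verify.
3*(0) + 3*(3) = 9 = 9 ✓

c = 0, d = 3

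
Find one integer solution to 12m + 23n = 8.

Step 1: Check solvability.
gcd(12, 23) = 1
Since 1 divides 8, solutions exist.

Step 2: Apply extended Euclidean algorithm to find gcd.
We find integers such that 12*x0 + 23*y0 = 1

Step 3: Scale the particular solution.
Multiply by 8/1 = 8:
m = 16, n = -8

Step 4: Verify.
12*(16) + 23*(-8) = 8 = 8 ✓

m = 16, n = -8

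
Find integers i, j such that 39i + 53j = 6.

Step 1: Check solvability.
gcd(39, 53) = 1
Since 1 divides 6, solutions exist.

Step 2: Apply extended Euclidean algorithm to find gcd.
We find integers such that 39*x0 + 53*y0 = 1

Step 3: Scale the particular solution.
Multiply by 6/1 = 6:
i = -114, j = 84

Step 4: Verify.
39*(-114) + 53*(84) = 6 = 6 ✓

i = -114, j = 84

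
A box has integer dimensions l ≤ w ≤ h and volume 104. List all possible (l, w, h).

Iterate l from 1 to ⌊104^(1/3)⌋. For each l dividing 104, iterate w ≥ l with w dividing 104/l, and set h = 104/(l·w).
Triples found (6): (1×1×104), (1×2×52), (1×4×26), (1×8×13), (2×2×26), (2×4×13)

(1×1×104), (1×2×52), (1×4×26), (1×8×13), (2×2×26), (2×4×13)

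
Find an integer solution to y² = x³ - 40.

Try small integer x values and check whether x³ - 40 is a perfect square.
x = 14: x³ - 40 = 14³ - 40 = 2744 - 40 = 2704
Is 2704 a perfect square? 52² = 2704 ✓
So (x, y) = (14, -52) is a solution.

x = 14, y = -52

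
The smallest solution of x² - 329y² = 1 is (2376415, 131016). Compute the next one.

Solutions to x² - Dy² = 1 are generated by powers of (x₀ + y₀√D).
The next solution satisfies x₁ + y₁√329 = (x₀ + y₀√329)², giving:
x₁ = x₀² + 329y₀² = 2376415² + 329·131016² = 5647348252225 + 5647348252224 = 11294696504449
y₁ = 2x₀y₀ = 2·2376415·131016 = 622696775280

Verify: 11294696504449² - 329·622696775280² = 127570169127612459476793601 - 127570169127612459476793600 = 1 ✓

x = 11294696504449, y = 622696775280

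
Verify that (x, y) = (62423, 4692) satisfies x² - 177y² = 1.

Compute x² = 62423² = 3896630929
Compute 177y² = 177·4692² = 177·22014864 = 3896630928
x² - 177y² = 3896630929 - 3896630928 = 1
Since this equals 1, (62423, 4692) is a solution.

Yes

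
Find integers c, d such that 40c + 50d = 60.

Step 1: Check solvability.
gcd(40, 50) = 10
Since 10 divides 60, solutions exist.

Step 2: Apply extended Euclidean algorithm to find gcd.
We find integers such that 40*x0 + 50*y0 = 10

Step 3: Scale the particular solution.
Multiply by 60/10 = 6:
c = -6, d = 6

Step 4: Verify.
40*(-6) + 50*(6) = 60 = 60 ✓

c = -6, d = 6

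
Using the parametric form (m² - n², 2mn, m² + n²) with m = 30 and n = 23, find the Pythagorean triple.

a = m² - n² = 30² - 23² = 900 - 529 = 371
b = 2mn = 2·30·23 = 1380
c = m² + n² = 900 + 529 = 1429
Verify: 371² + 1380² = 137641 + 1904400 = 2042041 = 1429² ✓

(371, 1380, 1429)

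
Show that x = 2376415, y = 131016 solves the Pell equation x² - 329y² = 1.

Compute x² = 2376415² = 5647348252225
Compute 329y² = 329·131016² = 329·17165192256 = 5647348252224
x² - 329y² = 5647348252225 - 5647348252224 = 1
Since this equals 1, (2376415, 131016) is a solution.

Yes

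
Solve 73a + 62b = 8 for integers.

Step 1: Check solvability.
gcd(73, 62) = 1
Since 1 divides 8, solutions exist.

Step 2: Apply extended Euclidean algorithm to find gcd.
We find integers such that 73*x0 + 62*y0 = 1

Step 3: Scale the particular solution.
Multiply by 8/1 = 8:
a = 136, b = -160

Step 4: Verify.
73*(136) + 62*(-160) = 8 = 8 ✓

a = 136, b = -160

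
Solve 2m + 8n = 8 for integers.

Step 1: Check solvability.
gcd(2, 8) = 2
Since 2 divides 8, solutions exist.

Step 2: Apply extended Euclidean algorithm to find gcd.
We find integers such that 2*x0 + 8*y0 = 2

Step 3: Scale the particular solution.
Multiply by 8/2 = 4:
m = 4, n = 0

Step 4: Verify.
2*(4) + 8*(0) = 8 = 8 ✓

m = 4, n = 0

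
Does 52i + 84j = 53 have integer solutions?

Step 1: Compute gcd(52, 84).
gcd(52, 84) = 4

Step 2: Check divisibility.
Does 4 divide 53? 53 = 4 x 13 + 1, so no.

By the theorem on linear Diophantine equations, 52i + 84j = 53 has integer solutions if and only if gcd(52, 84) divides 53. Since 4 does not divide 53, no solutions exist.

No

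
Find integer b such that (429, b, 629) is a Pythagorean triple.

b² = c² - a² = 629² - 429² = 395641 - 184041 = 211600
b = sqrt(211600) = 460

460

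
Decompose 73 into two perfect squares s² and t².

We need to find integers s, t > 0 such that s² + t² = 73.
Trying s = 3: t² = 73 - 3² = 73 - 9 = 64
t = 8
Check: 3² + 8² = 9 + 64 = 73 ✓

73 = 3² + 8²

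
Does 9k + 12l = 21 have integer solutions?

Step 1: Compute gcd(9, 12).
gcd(9, 12) = 3

Step 2: Check divisibility.
Does 3 divide 21? 21 = 3 x 7, so yes.

By the theorem on linear Diophantine equations, 9k + 12l = 21 has integer solutions if and only if gcd(9, 12) divides 21. Since 3 | 21, solutions exist.

Yes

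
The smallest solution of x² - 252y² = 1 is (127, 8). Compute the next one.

Solutions to x² - Dy² = 1 are generated by powers of (x₀ + y₀√D).
The next solution satisfies x₁ + y₁√252 = (x₀ + y₀√252)², giving:
x₁ = x₀² + 252y₀² = 127² + 252·8² = 16129 + 16128 = 32257
y₁ = 2x₀y₀ = 2·127·8 = 2032

Verify: 32257² - 252·2032² = 1040514049 - 1040514048 = 1 ✓

x = 32257, y = 2032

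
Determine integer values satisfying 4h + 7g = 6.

Step 1: Check solvability.
gcd(4, 7) = 1
Since 1 divides 6, solutions exist.

Step 2: Apply extended Euclidean algorithm to find gcd.
We find integers such that 4*x0 + 7*y0 = 1

Step 3: Scale the particular solution.
Multiply by 6/1 = 6:
h = 12, g = -6

Step 4: Verify.
4*(12) + 7*(-6) = 6 = 6 ✓

h = 12, g = -6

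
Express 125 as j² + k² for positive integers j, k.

We need to find integers j, k > 0 such that j² + k² = 125.
Trying j = 2: k² = 125 - 2² = 125 - 4 = 121
k = 11
Check: 2² + 11² = 4 + 121 = 125 ✓

125 = 2² + 11²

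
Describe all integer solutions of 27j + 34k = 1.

Step 1: Compute gcd(27, 34) = 1.
Since 1 divides 1, solutions exist.

Step 2: Find a particular solution using extended Euclidean algorithm.
We get j₀ = -5, k₀ = 4.
Check: 27*-5 + 34*4 = 1 = 1 ✓

Step 3: Write the general solution.
j = -5 + (34/1)t = -5 + 34t
k = 4 - (27/1)t = 4 - 27t
for any integer t.

j = -5 + 34t, k = 4 - 27t for integer t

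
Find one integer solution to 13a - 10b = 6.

Step 1: Check solvability.
gcd(13, 10) = 1
Since 1 divides 6, solutions exist.

Step 2: Apply extended Euclidean algorithm to find gcd.
We find integers such that 13*x0 + 10*y0 = 1

Step 3: Scale the particular solution.
Multiply by 6/1 = 6:
a = -18, b = -24

Step 4: Verify.
13*(-18) - 10*(-24) = 6 = 6 ✓

a = -18, b = -24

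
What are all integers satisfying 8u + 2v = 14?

Step 1: Compute gcd(8, 2) = 2.
Since 2 divides 14, solutions exist.

Step 2: Find a particular solution using extended Euclidean algorithm.
We get u₀ = 0, v₀ = 7.
Check: 8*0 + 2*7 = 14 = 14 ✓

Step 3: Write the general solution.
u = 0 + (2/2)t = 0 + 1t
v = 7 - (8/2)t = 7 - 4t
for any integer t.

u = 0 + 1t, v = 7 - 4t for integer t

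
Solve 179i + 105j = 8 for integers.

Step 1: Check solvability.
gcd(179, 105) = 1
Since 1 divides 8, solutions exist.

Step 2: Apply extended Euclidean algorithm to find gcd.
We find integers such that 179*x0 + 105*y0 = 1

Step 3: Scale the particular solution.
Multiply by 8/1 = 8:
i = 352, j = -600

Step 4: Verify.
179*(352) + 105*(-600) = 8 = 8 ✓

i = 352, j = -600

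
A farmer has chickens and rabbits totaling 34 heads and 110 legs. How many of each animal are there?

Let c = chickens, r = rabbits.
Heads: c + r = 34
Legs: 2c + 4r = 110
From the first equation, c = 34 - r. Substitute:
2(34 - r) + 4r = 110
68 + 2r = 110
r = (110 - 68)/2 = 21
c = 34 - 21 = 13

Chickens: 13, Rabbits: 21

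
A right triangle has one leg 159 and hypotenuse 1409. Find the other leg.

b² = c² - a² = 1985281 - 25281 = 1960000
b = 1400

1400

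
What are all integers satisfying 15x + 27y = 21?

Step 1: Compute gcd(15, 27) = 3.
Since 3 divides 21, solutions exist.

Step 2: Find a particular solution using extended Euclidean algorithm.
We get x₀ = 14, y₀ = -7.
Check: 15*14 + 27*-7 = 21 = 21 ✓

Step 3: Write the general solution.
x = 14 + (27/3)t = 14 + 9t
y = -7 - (15/3)t = -7 - 5t
for any integer t.

x = 14 + 9t, y = -7 - 5t for integer t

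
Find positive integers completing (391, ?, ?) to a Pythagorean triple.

We need the other leg and hypotenuse such that 391² + x² = c².
Take x = 120, c = 409: 391² + 120² = 152881 + 14400 = 167281 = 409² ✓
Triple: (391, 120, 409)

(391, 120, 409)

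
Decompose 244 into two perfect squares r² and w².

We need to find integers r, w > 0 such that r² + w² = 244.
Trying r = 10: w² = 244 - 10² = 244 - 100 = 144
w = 12
Check: 10² + 12² = 100 + 144 = 244 ✓

244 = 10² + 12²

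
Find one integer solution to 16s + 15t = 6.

Step 1: Check solvability.
gcd(16, 15) = 1
Since 1 divides 6, solutions exist.

Step 2: Apply extended Euclidean algorithm to find gcd.
We find integers such that 16*x0 + 15*y0 = 1

Step 3: Scale the particular solution.
Multiply by 6/1 = 6:
s = 6, t = -6

Step 4: Verify.
16*(6) + 15*(-6) = 6 = 6 ✓

s = 6, t = -6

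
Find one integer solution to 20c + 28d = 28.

Step 1: Check solvability.
gcd(20, 28) = 4
Since 4 divides 28, solutions exist.

Step 2: Apply extended Euclidean algorithm to find gcd.
We find integers such that 20*x0 + 28*y0 = 4

Step 3: Scale the particular solution.
Multiply by 28/4 = 7:
c = 21, d = -14

Step 4: Verify.
20*(21) + 28*(-14) = 28 = 28 ✓

c = 21, d = -14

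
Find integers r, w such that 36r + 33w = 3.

Step 1: Check solvability.
gcd(36, 33) = 3
Since 3 divides 3, solutions exist.

Step 2: Apply extended Euclidean algorithm to find gcd.
We find integers such that 36*x0 + 33*y0 = 3

Step 3: Scale the particular solution.
Multiply by 3/3 = 1:
r = 1, w = -1

Step 4: Verify.
36*(1) + 33*(-1) = 3 = 3 ✓

r = 1, w = -1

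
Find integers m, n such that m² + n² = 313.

We need to find integers m, n > 0 such that m² + n² = 313.
Trying m = 12: n² = 313 - 12² = 313 - 144 = 169
n = 13
Check: 12² + 13² = 144 + 169 = 313 ✓

313 = 12² + 13²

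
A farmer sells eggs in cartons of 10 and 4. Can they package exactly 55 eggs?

We need non-negative a, b with 10a + 4b = 55.
gcd(10, 4) = 2, and 2 does not divide 55.
No integer solutions exist.

No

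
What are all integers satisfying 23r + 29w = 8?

Step 1: Compute gcd(23, 29) = 1.
Since 1 divides 8, solutions exist.

Step 2: Find a particular solution using extended Euclidean algorithm.
We get r₀ = -40, w₀ = 32.
Check: 23*-40 + 29*32 = 8 = 8 ✓

Step 3: Write the general solution.
r = -40 + (29/1)t = -40 + 29t
w = 32 - (23/1)t = 32 - 23t
for any integer t.

r = -40 + 29t, w = 32 - 23t for integer t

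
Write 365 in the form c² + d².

We need to find integers c, d > 0 such that c² + d² = 365.
Trying c = 2: d² = 365 - 2² = 365 - 4 = 361
d = 19
Check: 2² + 19² = 4 + 361 = 365 ✓

365 = 2² + 19²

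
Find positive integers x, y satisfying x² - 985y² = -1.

We need x² = 985y² - 1. Try successive y:
y = 1: x² = 985·1² - 1 = 984, not a perfect square
y = 2: x² = 985·2² - 1 = 3939, not a perfect square
y = 3: x² = 985·3² - 1 = 8864, not a perfect square
...
y = 13: x² = 985·13² - 1 = 166464 = 408² ✓
Check: 408² - 985·13² = 166464 - 166465 = -1 ✓

x = 408, y = 13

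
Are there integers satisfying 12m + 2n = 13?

Step 1: Compute gcd(12, 2).
gcd(12, 2) = 2

Step 2: Check divisibility.
Does 2 divide 13? 13 = 2 x 6 + 1, so no.

By the theorem on linear Diophantine equations, 12m + 2n = 13 has integer solutions if and only if gcd(12, 2) divides 13. Since 2 does not divide 13, no solutions exist.

No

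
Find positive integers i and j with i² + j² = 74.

We need to find integers i, j > 0 such that i² + j² = 74.
Trying i = 5: j² = 74 - 5² = 74 - 25 = 49
j = 7
Check: 5² + 7² = 25 + 49 = 74 ✓

74 = 5² + 7²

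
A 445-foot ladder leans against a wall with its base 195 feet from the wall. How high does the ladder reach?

The ladder, wall, and ground form a right triangle with hypotenuse 445 and one leg 195.
By the Pythagorean theorem: h² = 445² - 195² = 198025 - 38025 = 160000
h = √160000 = 400 feet

400 feet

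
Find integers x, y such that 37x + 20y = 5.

Step 1: Check solvability.
gcd(37, 20) = 1
Since 1 divides 5, solutions exist.

Step 2: Apply extended Euclidean algorithm to find gcd.
We find integers such that 37*x0 + 20*y0 = 1

Step 3: Scale the particular solution.
Multiply by 5/1 = 5:
x = -35, y = 65

Step 4: Verify.
37*(-35) + 20*(65) = 5 = 5 ✓

x = -35, y = 65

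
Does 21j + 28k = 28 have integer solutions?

Step 1: Compute gcd(21, 28).
gcd(21, 28) = 7

Step 2: Check divisibility.
Does 7 divide 28? 28 = 7 x 4, so yes.

By the theorem on linear Diophantine equations, 21j + 28k = 28 has integer solutions if and only if gcd(21, 28) divides 28. Since 7 | 28, solutions exist.

Yes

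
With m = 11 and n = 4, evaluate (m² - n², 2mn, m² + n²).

a = m² - n² = 121 - 16 = 105
b = 2mn = 2·11·4 = 88
c = m² + n² = 121 + 16 = 137
Verify: 105² + 88² = 11025 + 7744 = 18769 = 137² ✓

(105, 88, 137)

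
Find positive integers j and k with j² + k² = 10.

We need to find integers j, k > 0 such that j² + k² = 10.
Trying j = 1: k² = 10 - 1² = 10 - 1 = 9
k = 3
Check: 1² + 3² = 1 + 9 = 10 ✓

10 = 1² + 3²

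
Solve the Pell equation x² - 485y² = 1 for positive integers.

We seek the smallest positive integers (x, y) with x² - 485y² = 1, i.e., x² = 485y² + 1.
Try successive y values:
y = 1: x² = 485·1² + 1 = 486, not a perfect square
y = 2: x² = 485·2² + 1 = 1941, not a perfect square
y = 3: x² = 485·3² + 1 = 4366, not a perfect square
... continuing the search (or via continued fractions) ...
y = 44: x² = 485·44² + 1 = 938961, x = 969 ✓

Verify: 969² - 485·44² = 938961 - 938960 = 1 ✓

x = 969, y = 44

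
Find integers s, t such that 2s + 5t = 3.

Step 1: Check solvability.
gcd(2, 5) = 1
Since 1 divides 3, solutions exist.

Step 2: Apply extended Euclidean algorithm to find gcd.
We find integers such that 2*x0 + 5*y0 = 1

Step 3: Scale the particular solution.
Multiply by 3/1 = 3:
s = -6, t = 3

Step 4: Verify.
2*(-6) + 5*(3) = 3 = 3 ✓

s = -6, t = 3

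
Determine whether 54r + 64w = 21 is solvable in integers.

Step 1: Compute gcd(54, 64).
gcd(54, 64) = 2

Step 2: Check divisibility.
Does 2 divide 21? 21 = 2 x 10 + 1, so no.

By the theorem on linear Diophantine equations, 54r + 64w = 21 has integer solutions if and only if gcd(54, 64) divides 21. Since 2 does not divide 21, no solutions exist.

No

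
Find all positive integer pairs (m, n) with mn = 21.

The positive divisors of 21 are: 1, 3, 7, 21.
Each divisor d gives the pair (d, 21/d):
(1, 21), (3, 7), (7, 3), (21, 1)

(1, 21), (3, 7), (7, 3), (21, 1)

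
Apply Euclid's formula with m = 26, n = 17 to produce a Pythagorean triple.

a = m² - n² = 26² - 17² = 676 - 289 = 387
b = 2mn = 2·26·17 = 884
c = m² + n² = 676 + 289 = 965
Verify: 387² + 884² = 149769 + 781456 = 931225 = 965² ✓

(387, 884, 965)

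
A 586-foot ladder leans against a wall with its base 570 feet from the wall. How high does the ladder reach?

The ladder, wall, and ground form a right triangle with hypotenuse 586 and one leg 570.
By the Pythagorean theorem: h² = 586² - 570² = 343396 - 324900 = 18496
h = √18496 = 136 feet

136 feet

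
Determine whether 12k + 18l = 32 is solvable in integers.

Step 1: Compute gcd(12, 18).
gcd(12, 18) = 6

Step 2: Check divisibility.
Does 6 divide 32? 32 = 6 x 5 + 2, so no.

By the theorem on linear Diophantine equations, 12k + 18l = 32 has integer solutions if and only if gcd(12, 18) divides 32. Since 6 does not divide 32, no solutions exist.

No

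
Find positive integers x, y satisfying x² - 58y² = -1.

We need x² = 58y² - 1. Try successive y:
y = 1: x² = 58·1² - 1 = 57, not a perfect square
y = 2: x² = 58·2² - 1 = 231, not a perfect square
y = 3: x² = 58·3² - 1 = 521, not a perfect square
...
y = 13: x² = 58·13² - 1 = 9801 = 99² ✓
Check: 99² - 58·13² = 9801 - 9802 = -1 ✓

x = 99, y = 13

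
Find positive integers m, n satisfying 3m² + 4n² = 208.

Try small values of m and check whether (208 - 3m²)/4 is a perfect square.
m = 6: 3·6² = 108, so 4n² = 208 - 108 = 100, giving n² = 25, n = 5.
Check: 3·6² + 4·5² = 108 + 100 = 208 ✓

m = 6, n = 5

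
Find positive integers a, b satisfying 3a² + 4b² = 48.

Try small values of a and check whether (48 - 3a²)/4 is a perfect square.
a = 2: 3·2² = 12, so 4b² = 48 - 12 = 36, giving b² = 9, b = 3.
Check: 3·2² + 4·3² = 12 + 36 = 48 ✓

a = 2, b = 3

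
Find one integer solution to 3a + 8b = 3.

Step 1: Check solvability.
gcd(3, 8) = 1
Since 1 divides 3, solutions exist.

Step 2: Apply extended Euclidean algorithm to find gcd.
We find integers such that 3*x0 + 8*y0 = 1

Step 3: Scale the particular solution.
Multiply by 3/1 = 3:
a = 9, b = -3

Step 4: Verify.
3*(9) + 8*(-3) = 3 = 3 ✓

a = 9, b = -3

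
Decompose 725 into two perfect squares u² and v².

We need to find integers u, v > 0 such that u² + v² = 725.
Trying u = 7: v² = 725 - 7² = 725 - 49 = 676
v = 26
Check: 7² + 26² = 49 + 676 = 725 ✓

725 = 7² + 26²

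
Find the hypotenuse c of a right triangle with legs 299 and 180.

c² = a² + b² = 299² + 180² = 89401 + 32400 = 121801
c = 349

349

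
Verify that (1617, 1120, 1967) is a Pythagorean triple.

Compute a² + b² = 1617² + 1120² = 2614689 + 1254400 = 3869089
Compute c² = 1967² = 3869089
Since 3869089 = 3869089, confirmed.

Yes, it is a Pythagorean triple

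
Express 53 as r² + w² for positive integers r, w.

We need to find integers r, w > 0 such that r² + w² = 53.
Trying r = 2: w² = 53 - 2² = 53 - 4 = 49
w = 7
Check: 2² + 7² = 4 + 49 = 53 ✓

53 = 2² + 7²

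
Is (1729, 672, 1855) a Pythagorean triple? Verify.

Compute a² + b² = 1729² + 672² = 2989441 + 451584 = 3441025
Compute c² = 1855² = 3441025
Since 3441025 = 3441025, confirmed.

Yes, it is a Pythagorean triple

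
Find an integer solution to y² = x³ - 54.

Try small integer x values and check whether x³ - 54 is a perfect square.
x = 7: x³ - 54 = 7³ - 54 = 343 - 54 = 289
Is 289 a perfect square? 17² = 289 ✓
So (x, y) = (7, 17) is a solution.

x = 7, y = 17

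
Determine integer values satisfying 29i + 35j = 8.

Step 1: Check solvability.
gcd(29, 35) = 1
Since 1 divides 8, solutions exist.

Step 2: Apply extended Euclidean algorithm to find gcd.
We find integers such that 29*x0 + 35*y0 = 1

Step 3: Scale the particular solution.
Multiply by 8/1 = 8:
i = -48, j = 40

Step 4: Verify.
29*(-48) + 35*(40) = 8 = 8 ✓

i = -48, j = 40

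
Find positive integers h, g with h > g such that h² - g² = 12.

Factor: h² - g² = (h+g)(h-g) = 12.
We need two factors of 12 with the same parity.
Use h+g = 6 and h-g = 2 (product 6·2 = 12).
Adding: 2h = 8, so h = 4.
Subtracting: 2g = 4, so g = 2.
Check: 4² - 2² = 16 - 4 = 12 ✓

h = 4, g = 2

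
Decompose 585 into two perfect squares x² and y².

We need to find integers x, y > 0 such that x² + y² = 585.
Trying x = 3: y² = 585 - 3² = 585 - 9 = 576
y = 24
Check: 3² + 24² = 9 + 576 = 585 ✓

585 = 3² + 24²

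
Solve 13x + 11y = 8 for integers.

Step 1: Check solvability.
gcd(13, 11) = 1
Since 1 divides 8, solutions exist.

Step 2: Apply extended Euclidean algorithm to find gcd.
We find integers such that 13*x0 + 11*y0 = 1

Step 3: Scale the particular solution.
Multiply by 8/1 = 8:
x = -40, y = 48

Step 4: Verify.
13*(-40) + 11*(48) = 8 = 8 ✓

x = -40, y = 48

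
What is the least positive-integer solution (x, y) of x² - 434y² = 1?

We seek the smallest positive integers (x, y) with x² - 434y² = 1, i.e., x² = 434y² + 1.
Try successive y values:
y = 1: x² = 434·1² + 1 = 435, not a perfect square
y = 2: x² = 434·2² + 1 = 1737, not a perfect square
y = 3: x² = 434·3² + 1 = 3907, not a perfect square
... continuing the search (or via continued fractions) ...
y = 6: x² = 434·6² + 1 = 15625, x = 125 ✓

Verify: 125² - 434·6² = 15625 - 15624 = 1 ✓

x = 125, y = 6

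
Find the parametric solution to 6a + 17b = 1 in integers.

Step 1: Compute gcd(6, 17) = 1.
Since 1 divides 1, solutions exist.

Step 2: Find a particular solution using extended Euclidean algorithm.
We get a₀ = 3, b₀ = -1.
Check: 6*3 + 17*-1 = 1 = 1 ✓

Step 3: Write the general solution.
a = 3 + (17/1)t = 3 + 17t
b = -1 - (6/1)t = -1 - 6t
for any integer t.

a = 3 + 17t, b = -1 - 6t for integer t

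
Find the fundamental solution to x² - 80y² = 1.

We seek the smallest positive integers (x, y) with x² - 80y² = 1, i.e., x² = 80y² + 1.
Try successive y values:
y = 1: x² = 80·1² + 1 = 81, x = 9 ✓

Verify: 9² - 80·1² = 81 - 80 = 1 ✓

x = 9, y = 1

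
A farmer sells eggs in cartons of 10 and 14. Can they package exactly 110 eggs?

We need non-negative a, b with 10a + 14b = 110.
gcd(10, 14) = 2 divides 110.
Try a = 4: 14b = 110 - 40 = 70, so b = 5.
One way: 4 cartons of 10 and 5 cartons of 14.

Yes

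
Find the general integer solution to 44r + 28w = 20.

Step 1: Compute gcd(44, 28) = 4.
Since 4 divides 20, solutions exist.

Step 2: Find a particular solution using extended Euclidean algorithm.
We get r₀ = 10, w₀ = -15.
Check: 44*10 + 28*-15 = 20 = 20 ✓

Step 3: Write the general solution.
r = 10 + (28/4)t = 10 + 7t
w = -15 - (44/4)t = -15 - 11t
for any integer t.

r = 10 + 7t, w = -15 - 11t for integer t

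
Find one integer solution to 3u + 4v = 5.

Step 1: Check solvability.
gcd(3, 4) = 1
Since 1 divides 5, solutions exist.

Step 2: Apply extended Euclidean algorithm to find gcd.
We find integers such that 3*x0 + 4*y0 = 1

Step 3: Scale the particular solution.
Multiply by 5/1 = 5:
u = -5, v = 5

Step 4: Verify.
3*(-5) + 4*(5) = 5 = 5 ✓

u = -5, v = 5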